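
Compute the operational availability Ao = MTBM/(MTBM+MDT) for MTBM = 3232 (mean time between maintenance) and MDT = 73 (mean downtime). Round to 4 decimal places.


MTBM = 3232
MDT = 73
MTBM + MDT = 3305
Ao = 3232 / 3305
Ao = 0.9779

0.9779


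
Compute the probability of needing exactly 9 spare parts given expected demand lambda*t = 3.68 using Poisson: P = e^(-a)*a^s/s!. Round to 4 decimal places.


a = 3.68, s = 9
e^(-a) = e^(-3.68) = 0.0252
a^s = 3.68^9 = 123774.2684
s! = 362880
P = 0.0252 * 123774.2684 / 362880
P = 0.0086

0.0086


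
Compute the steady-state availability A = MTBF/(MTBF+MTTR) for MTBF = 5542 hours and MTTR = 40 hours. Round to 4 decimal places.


MTBF = 5542
MTTR = 40
MTBF + MTTR = 5582
A = 5542 / 5582
A = 0.9928

0.9928


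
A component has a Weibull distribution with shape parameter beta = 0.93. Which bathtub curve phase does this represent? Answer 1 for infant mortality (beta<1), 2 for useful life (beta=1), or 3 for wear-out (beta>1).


beta = 0.93
Compare beta to 1:
beta < 1 => infant mortality (phase 1)
beta = 1 => useful life (phase 2)
beta > 1 => wear-out (phase 3)
Since beta = 0.93, this is infant mortality (decreasing failure rate)
Phase = 1

1


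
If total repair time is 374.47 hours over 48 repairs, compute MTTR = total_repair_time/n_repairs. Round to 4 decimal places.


total_repair_time = 374.47
n_repairs = 48
MTTR = 374.47 / 48
MTTR = 7.8015

7.8015


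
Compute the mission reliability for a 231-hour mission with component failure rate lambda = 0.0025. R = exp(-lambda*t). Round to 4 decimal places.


lambda = 0.0025
mission_time = 231
lambda * t = 0.0025 * 231 = 0.5775
R = exp(-0.5775)
R = 0.5613

0.5613


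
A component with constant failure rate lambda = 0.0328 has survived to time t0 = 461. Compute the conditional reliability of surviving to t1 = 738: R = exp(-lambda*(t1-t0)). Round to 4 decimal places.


lambda = 0.0328
t0 = 461, t1 = 738
t1 - t0 = 277
lambda * (t1-t0) = 0.0328 * 277 = 9.0856
R = exp(-9.0856)
R = 0.0001

0.0001


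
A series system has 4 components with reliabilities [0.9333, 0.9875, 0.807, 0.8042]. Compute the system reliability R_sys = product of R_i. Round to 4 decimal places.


Components: [0.9333, 0.9875, 0.807, 0.8042]
After component 1 (R=0.9333): product = 0.9333
After component 2 (R=0.9875): product = 0.9216
After component 3 (R=0.807): product = 0.7438
After component 4 (R=0.8042): product = 0.5981
R_sys = 0.5981

0.5981


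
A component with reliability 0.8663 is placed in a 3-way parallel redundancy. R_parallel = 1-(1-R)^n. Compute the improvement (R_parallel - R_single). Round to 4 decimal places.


R_single = 0.8663, n = 3
1 - R_single = 0.1337
(1 - R_single)^n = 0.1337^3 = 0.0024
R_parallel = 1 - 0.0024 = 0.9976
Improvement = 0.9976 - 0.8663
Improvement = 0.1313

0.1313


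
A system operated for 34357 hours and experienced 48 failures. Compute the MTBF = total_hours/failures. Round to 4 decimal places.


total_hours = 34357
failures = 48
MTBF = 34357 / 48
MTBF = 715.7708

715.7708


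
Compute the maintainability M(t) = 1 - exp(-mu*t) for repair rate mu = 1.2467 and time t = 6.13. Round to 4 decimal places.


mu = 1.2467, t = 6.13
mu * t = 1.2467 * 6.13 = 7.6423
exp(-7.6423) = 0.0005
M(t) = 1 - 0.0005
M(t) = 0.9995

0.9995


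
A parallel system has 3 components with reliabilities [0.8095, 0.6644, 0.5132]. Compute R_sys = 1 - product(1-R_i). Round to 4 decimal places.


Components: [0.8095, 0.6644, 0.5132]
(1 - 0.8095) = 0.1905, running product = 0.1905
(1 - 0.6644) = 0.3356, running product = 0.0639
(1 - 0.5132) = 0.4868, running product = 0.0311
Product of (1-R_i) = 0.0311
R_sys = 1 - 0.0311 = 0.9689

0.9689


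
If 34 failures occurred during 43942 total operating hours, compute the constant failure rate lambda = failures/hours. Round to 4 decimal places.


failures = 34
total_hours = 43942
lambda = 34 / 43942
lambda = 0.0008

0.0008


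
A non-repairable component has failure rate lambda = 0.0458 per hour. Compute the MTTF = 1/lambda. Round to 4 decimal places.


lambda = 0.0458
MTTF = 1 / 0.0458
MTTF = 21.8341

21.8341


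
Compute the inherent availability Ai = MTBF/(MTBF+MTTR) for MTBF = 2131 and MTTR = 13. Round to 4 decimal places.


MTBF = 2131
MTTR = 13
MTBF + MTTR = 2144
Ai = 2131 / 2144
Ai = 0.9939

0.9939


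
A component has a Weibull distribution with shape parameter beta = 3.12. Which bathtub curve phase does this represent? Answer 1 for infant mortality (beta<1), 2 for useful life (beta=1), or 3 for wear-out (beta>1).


beta = 3.12
Compare beta to 1:
beta < 1 => infant mortality (phase 1)
beta = 1 => useful life (phase 2)
beta > 1 => wear-out (phase 3)
Since beta = 3.12, this is wear-out (increasing failure rate)
Phase = 3

3


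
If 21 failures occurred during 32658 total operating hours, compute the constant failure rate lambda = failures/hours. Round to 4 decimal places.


failures = 21
total_hours = 32658
lambda = 21 / 32658
lambda = 0.0006

0.0006


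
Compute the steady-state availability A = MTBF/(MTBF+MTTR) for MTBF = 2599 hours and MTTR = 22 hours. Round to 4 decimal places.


MTBF = 2599
MTTR = 22
MTBF + MTTR = 2621
A = 2599 / 2621
A = 0.9916

0.9916


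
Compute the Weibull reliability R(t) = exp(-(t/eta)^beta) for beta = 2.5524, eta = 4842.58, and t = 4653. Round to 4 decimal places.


beta = 2.5524, eta = 4842.58, t = 4653
t/eta = 4653 / 4842.58 = 0.9609
(t/eta)^beta = 0.9609^2.5524 = 0.9031
R(t) = exp(-0.9031)
R(t) = 0.4053

0.4053


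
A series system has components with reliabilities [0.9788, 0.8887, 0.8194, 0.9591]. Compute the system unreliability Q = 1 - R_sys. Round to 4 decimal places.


Components: [0.9788, 0.8887, 0.8194, 0.9591]
After component 1: product = 0.9788
After component 2: product = 0.8699
After component 3: product = 0.7128
After component 4: product = 0.6836
R_sys = 0.6836
Q = 1 - 0.6836 = 0.3164

0.3164


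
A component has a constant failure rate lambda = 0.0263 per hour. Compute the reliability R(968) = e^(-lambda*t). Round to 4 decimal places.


lambda = 0.0263
t = 968
lambda * t = 25.4584
R(t) = e^(-25.4584)
R(t) = 0.0

0.0


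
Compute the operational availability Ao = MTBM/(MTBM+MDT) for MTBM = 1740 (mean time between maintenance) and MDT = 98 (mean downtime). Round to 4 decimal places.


MTBM = 1740
MDT = 98
MTBM + MDT = 1838
Ao = 1740 / 1838
Ao = 0.9467

0.9467


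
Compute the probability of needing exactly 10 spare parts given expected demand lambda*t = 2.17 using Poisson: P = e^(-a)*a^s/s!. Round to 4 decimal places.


a = 2.17, s = 10
e^(-a) = e^(-2.17) = 0.1142
a^s = 2.17^10 = 2315.247
s! = 3628800
P = 0.1142 * 2315.247 / 3628800
P = 0.0001

0.0001


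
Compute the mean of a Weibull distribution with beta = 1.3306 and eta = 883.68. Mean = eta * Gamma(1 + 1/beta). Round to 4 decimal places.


beta = 1.3306, eta = 883.68
1/beta = 0.7515
1 + 1/beta = 1.7515
Gamma(1.7515) = 0.9194
Mean = 883.68 * 0.9194
Mean = 812.4676

812.4676


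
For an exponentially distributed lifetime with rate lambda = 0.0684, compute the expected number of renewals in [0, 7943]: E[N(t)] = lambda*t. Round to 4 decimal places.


lambda = 0.0684
t = 7943
E[N(t)] = lambda * t
E[N(t)] = 0.0684 * 7943
E[N(t)] = 543.3012

543.3012


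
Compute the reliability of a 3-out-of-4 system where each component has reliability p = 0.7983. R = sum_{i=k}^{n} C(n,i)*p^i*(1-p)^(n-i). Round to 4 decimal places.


k = 3, n = 4, p = 0.7983
i=3: C(4,3)=4 * 0.7983^3 * 0.2017^1 = 0.4105
i=4: C(4,4)=1 * 0.7983^4 * 0.2017^0 = 0.4061
R = sum of terms = 0.8166

0.8166


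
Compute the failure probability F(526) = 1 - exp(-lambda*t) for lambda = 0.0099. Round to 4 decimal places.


lambda = 0.0099, t = 526
lambda * t = 5.2074
exp(-5.2074) = 0.0055
F(t) = 1 - 0.0055
F(t) = 0.9945

0.9945


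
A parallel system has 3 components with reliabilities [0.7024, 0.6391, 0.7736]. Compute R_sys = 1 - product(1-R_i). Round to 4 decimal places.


Components: [0.7024, 0.6391, 0.7736]
(1 - 0.7024) = 0.2976, running product = 0.2976
(1 - 0.6391) = 0.3609, running product = 0.1074
(1 - 0.7736) = 0.2264, running product = 0.0243
Product of (1-R_i) = 0.0243
R_sys = 1 - 0.0243 = 0.9757

0.9757


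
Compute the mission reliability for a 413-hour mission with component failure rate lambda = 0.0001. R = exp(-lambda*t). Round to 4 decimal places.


lambda = 0.0001
mission_time = 413
lambda * t = 0.0001 * 413 = 0.0413
R = exp(-0.0413)
R = 0.9595

0.9595


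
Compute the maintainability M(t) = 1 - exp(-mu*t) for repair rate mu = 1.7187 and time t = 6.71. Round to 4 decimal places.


mu = 1.7187, t = 6.71
mu * t = 1.7187 * 6.71 = 11.5325
exp(-11.5325) = 0.0
M(t) = 1 - 0.0
M(t) = 1.0

1.0


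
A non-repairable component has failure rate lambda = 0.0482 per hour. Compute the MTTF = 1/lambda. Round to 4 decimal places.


lambda = 0.0482
MTTF = 1 / 0.0482
MTTF = 20.7469

20.7469


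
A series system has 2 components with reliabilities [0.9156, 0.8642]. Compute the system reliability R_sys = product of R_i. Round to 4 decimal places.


Components: [0.9156, 0.8642]
After component 1 (R=0.9156): product = 0.9156
After component 2 (R=0.8642): product = 0.7913
R_sys = 0.7913

0.7913


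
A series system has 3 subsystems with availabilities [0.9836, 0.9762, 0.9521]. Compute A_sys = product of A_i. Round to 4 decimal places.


Subsystems: [0.9836, 0.9762, 0.9521]
After subsystem 1 (A=0.9836): product = 0.9836
After subsystem 2 (A=0.9762): product = 0.9602
After subsystem 3 (A=0.9521): product = 0.9142
A_sys = 0.9142

0.9142


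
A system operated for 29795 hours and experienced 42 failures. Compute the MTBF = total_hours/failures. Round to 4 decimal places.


total_hours = 29795
failures = 42
MTBF = 29795 / 42
MTBF = 709.4048

709.4048


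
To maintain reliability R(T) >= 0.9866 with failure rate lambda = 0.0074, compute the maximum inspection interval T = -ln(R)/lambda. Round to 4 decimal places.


R_target = 0.9866
lambda = 0.0074
-ln(0.9866) = 0.0135
T = 0.0135 / 0.0074
T = 1.8231

1.8231


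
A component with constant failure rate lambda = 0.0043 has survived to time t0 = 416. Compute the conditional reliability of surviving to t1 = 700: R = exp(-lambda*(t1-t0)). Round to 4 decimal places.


lambda = 0.0043
t0 = 416, t1 = 700
t1 - t0 = 284
lambda * (t1-t0) = 0.0043 * 284 = 1.2212
R = exp(-1.2212)
R = 0.2949

0.2949


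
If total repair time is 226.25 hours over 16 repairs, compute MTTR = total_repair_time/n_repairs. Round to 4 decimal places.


total_repair_time = 226.25
n_repairs = 16
MTTR = 226.25 / 16
MTTR = 14.1406

14.1406


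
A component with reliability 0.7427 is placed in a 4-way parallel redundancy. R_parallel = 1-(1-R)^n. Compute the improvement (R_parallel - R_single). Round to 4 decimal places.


R_single = 0.7427, n = 4
1 - R_single = 0.2573
(1 - R_single)^n = 0.2573^4 = 0.0044
R_parallel = 1 - 0.0044 = 0.9956
Improvement = 0.9956 - 0.7427
Improvement = 0.2529

0.2529


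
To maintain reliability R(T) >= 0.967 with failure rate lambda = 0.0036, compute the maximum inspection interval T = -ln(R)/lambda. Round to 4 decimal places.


R_target = 0.967
lambda = 0.0036
-ln(0.967) = 0.0336
T = 0.0336 / 0.0036
T = 9.3213

9.3213


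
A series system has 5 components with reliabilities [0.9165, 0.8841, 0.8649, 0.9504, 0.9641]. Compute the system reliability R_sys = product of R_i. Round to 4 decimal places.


Components: [0.9165, 0.8841, 0.8649, 0.9504, 0.9641]
After component 1 (R=0.9165): product = 0.9165
After component 2 (R=0.8841): product = 0.8103
After component 3 (R=0.8649): product = 0.7008
After component 4 (R=0.9504): product = 0.666
After component 5 (R=0.9641): product = 0.6421
R_sys = 0.6421

0.6421


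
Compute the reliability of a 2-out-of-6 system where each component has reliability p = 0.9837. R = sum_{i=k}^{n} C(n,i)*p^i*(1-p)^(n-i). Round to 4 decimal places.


k = 2, n = 6, p = 0.9837
i=2: C(6,2)=15 * 0.9837^2 * 0.0163^4 = 0.0
i=3: C(6,3)=20 * 0.9837^3 * 0.0163^3 = 0.0001
i=4: C(6,4)=15 * 0.9837^4 * 0.0163^2 = 0.0037
i=5: C(6,5)=6 * 0.9837^5 * 0.0163^1 = 0.0901
i=6: C(6,6)=1 * 0.9837^6 * 0.0163^0 = 0.9061
R = sum of terms = 1.0

1.0


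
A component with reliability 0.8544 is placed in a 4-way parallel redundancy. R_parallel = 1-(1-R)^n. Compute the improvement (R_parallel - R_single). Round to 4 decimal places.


R_single = 0.8544, n = 4
1 - R_single = 0.1456
(1 - R_single)^n = 0.1456^4 = 0.0004
R_parallel = 1 - 0.0004 = 0.9996
Improvement = 0.9996 - 0.8544
Improvement = 0.1452

0.1452


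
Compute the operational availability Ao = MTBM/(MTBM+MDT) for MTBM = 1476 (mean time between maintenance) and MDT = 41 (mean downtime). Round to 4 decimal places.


MTBM = 1476
MDT = 41
MTBM + MDT = 1517
Ao = 1476 / 1517
Ao = 0.973

0.973


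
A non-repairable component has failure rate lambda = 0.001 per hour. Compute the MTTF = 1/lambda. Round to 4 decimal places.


lambda = 0.001
MTTF = 1 / 0.001
MTTF = 1000.0

1000.0


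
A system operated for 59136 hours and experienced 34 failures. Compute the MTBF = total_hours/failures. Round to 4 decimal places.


total_hours = 59136
failures = 34
MTBF = 59136 / 34
MTBF = 1739.2941

1739.2941


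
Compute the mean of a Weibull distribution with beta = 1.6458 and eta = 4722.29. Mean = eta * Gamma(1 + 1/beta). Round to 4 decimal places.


beta = 1.6458, eta = 4722.29
1/beta = 0.6076
1 + 1/beta = 1.6076
Gamma(1.6076) = 0.8944
Mean = 4722.29 * 0.8944
Mean = 4223.5911

4223.5911


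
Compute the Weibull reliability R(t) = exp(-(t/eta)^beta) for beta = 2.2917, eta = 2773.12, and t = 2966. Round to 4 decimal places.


beta = 2.2917, eta = 2773.12, t = 2966
t/eta = 2966 / 2773.12 = 1.0696
(t/eta)^beta = 1.0696^2.2917 = 1.1666
R(t) = exp(-1.1666)
R(t) = 0.3114

0.3114


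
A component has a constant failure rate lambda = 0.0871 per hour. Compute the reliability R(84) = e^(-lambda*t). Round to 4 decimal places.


lambda = 0.0871
t = 84
lambda * t = 7.3164
R(t) = e^(-7.3164)
R(t) = 0.0007

0.0007


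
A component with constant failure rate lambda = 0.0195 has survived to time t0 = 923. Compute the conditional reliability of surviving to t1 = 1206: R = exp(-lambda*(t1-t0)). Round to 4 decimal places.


lambda = 0.0195
t0 = 923, t1 = 1206
t1 - t0 = 283
lambda * (t1-t0) = 0.0195 * 283 = 5.5185
R = exp(-5.5185)
R = 0.004

0.004


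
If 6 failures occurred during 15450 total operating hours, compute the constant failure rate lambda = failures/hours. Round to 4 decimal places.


failures = 6
total_hours = 15450
lambda = 6 / 15450
lambda = 0.0004

0.0004


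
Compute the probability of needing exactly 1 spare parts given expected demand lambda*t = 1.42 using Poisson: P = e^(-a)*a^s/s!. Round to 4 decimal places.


a = 1.42, s = 1
e^(-a) = e^(-1.42) = 0.2417
a^s = 1.42^1 = 1.42
s! = 1
P = 0.2417 * 1.42 / 1
P = 0.3432

0.3432


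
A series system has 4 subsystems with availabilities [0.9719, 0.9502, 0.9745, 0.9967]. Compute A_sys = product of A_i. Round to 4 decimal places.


Subsystems: [0.9719, 0.9502, 0.9745, 0.9967]
After subsystem 1 (A=0.9719): product = 0.9719
After subsystem 2 (A=0.9502): product = 0.9235
After subsystem 3 (A=0.9745): product = 0.9
After subsystem 4 (A=0.9967): product = 0.897
A_sys = 0.897

0.897


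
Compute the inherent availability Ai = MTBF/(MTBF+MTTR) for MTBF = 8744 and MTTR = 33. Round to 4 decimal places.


MTBF = 8744
MTTR = 33
MTBF + MTTR = 8777
Ai = 8744 / 8777
Ai = 0.9962

0.9962


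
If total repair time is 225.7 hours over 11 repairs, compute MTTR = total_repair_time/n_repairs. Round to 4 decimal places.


total_repair_time = 225.7
n_repairs = 11
MTTR = 225.7 / 11
MTTR = 20.5182

20.5182


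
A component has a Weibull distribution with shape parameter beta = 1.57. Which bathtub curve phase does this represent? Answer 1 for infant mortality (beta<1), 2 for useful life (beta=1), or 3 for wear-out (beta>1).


beta = 1.57
Compare beta to 1:
beta < 1 => infant mortality (phase 1)
beta = 1 => useful life (phase 2)
beta > 1 => wear-out (phase 3)
Since beta = 1.57, this is wear-out (increasing failure rate)
Phase = 3

3


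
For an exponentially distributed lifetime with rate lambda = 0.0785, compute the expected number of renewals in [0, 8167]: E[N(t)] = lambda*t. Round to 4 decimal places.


lambda = 0.0785
t = 8167
E[N(t)] = lambda * t
E[N(t)] = 0.0785 * 8167
E[N(t)] = 641.1095

641.1095


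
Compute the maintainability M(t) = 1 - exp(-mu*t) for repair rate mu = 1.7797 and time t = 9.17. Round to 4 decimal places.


mu = 1.7797, t = 9.17
mu * t = 1.7797 * 9.17 = 16.3198
exp(-16.3198) = 0.0
M(t) = 1 - 0.0
M(t) = 1.0

1.0


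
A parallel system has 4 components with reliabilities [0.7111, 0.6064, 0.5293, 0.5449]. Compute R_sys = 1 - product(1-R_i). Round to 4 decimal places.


Components: [0.7111, 0.6064, 0.5293, 0.5449]
(1 - 0.7111) = 0.2889, running product = 0.2889
(1 - 0.6064) = 0.3936, running product = 0.1137
(1 - 0.5293) = 0.4707, running product = 0.0535
(1 - 0.5449) = 0.4551, running product = 0.0244
Product of (1-R_i) = 0.0244
R_sys = 1 - 0.0244 = 0.9756

0.9756


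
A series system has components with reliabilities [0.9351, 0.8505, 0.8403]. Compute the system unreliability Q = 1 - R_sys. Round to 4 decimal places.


Components: [0.9351, 0.8505, 0.8403]
After component 1: product = 0.9351
After component 2: product = 0.7953
After component 3: product = 0.6683
R_sys = 0.6683
Q = 1 - 0.6683 = 0.3317

0.3317


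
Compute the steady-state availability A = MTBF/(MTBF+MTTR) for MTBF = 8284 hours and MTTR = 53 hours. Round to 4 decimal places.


MTBF = 8284
MTTR = 53
MTBF + MTTR = 8337
A = 8284 / 8337
A = 0.9936

0.9936


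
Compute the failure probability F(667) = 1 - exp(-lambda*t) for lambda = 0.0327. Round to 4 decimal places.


lambda = 0.0327, t = 667
lambda * t = 21.8109
exp(-21.8109) = 0.0
F(t) = 1 - 0.0
F(t) = 1.0

1.0


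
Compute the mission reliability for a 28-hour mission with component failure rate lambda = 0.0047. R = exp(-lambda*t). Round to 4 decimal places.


lambda = 0.0047
mission_time = 28
lambda * t = 0.0047 * 28 = 0.1316
R = exp(-0.1316)
R = 0.8767

0.8767


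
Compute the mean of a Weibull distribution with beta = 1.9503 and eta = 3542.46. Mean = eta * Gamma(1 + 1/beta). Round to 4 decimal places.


beta = 1.9503, eta = 3542.46
1/beta = 0.5127
1 + 1/beta = 1.5127
Gamma(1.5127) = 0.8867
Mean = 3542.46 * 0.8867
Mean = 3141.1209

3141.1209


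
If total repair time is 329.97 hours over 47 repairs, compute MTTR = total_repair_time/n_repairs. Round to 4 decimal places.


total_repair_time = 329.97
n_repairs = 47
MTTR = 329.97 / 47
MTTR = 7.0206

7.0206


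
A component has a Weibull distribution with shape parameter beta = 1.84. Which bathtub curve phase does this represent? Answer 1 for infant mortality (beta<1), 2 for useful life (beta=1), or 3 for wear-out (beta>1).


beta = 1.84
Compare beta to 1:
beta < 1 => infant mortality (phase 1)
beta = 1 => useful life (phase 2)
beta > 1 => wear-out (phase 3)
Since beta = 1.84, this is wear-out (increasing failure rate)
Phase = 3

3


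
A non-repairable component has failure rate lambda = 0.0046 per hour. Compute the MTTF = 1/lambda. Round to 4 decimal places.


lambda = 0.0046
MTTF = 1 / 0.0046
MTTF = 217.3913

217.3913


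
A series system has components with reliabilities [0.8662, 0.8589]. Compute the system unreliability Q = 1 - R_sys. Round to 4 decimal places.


Components: [0.8662, 0.8589]
After component 1: product = 0.8662
After component 2: product = 0.744
R_sys = 0.744
Q = 1 - 0.744 = 0.256

0.256


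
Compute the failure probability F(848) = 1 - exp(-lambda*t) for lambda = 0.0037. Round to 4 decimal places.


lambda = 0.0037, t = 848
lambda * t = 3.1376
exp(-3.1376) = 0.0434
F(t) = 1 - 0.0434
F(t) = 0.9566

0.9566


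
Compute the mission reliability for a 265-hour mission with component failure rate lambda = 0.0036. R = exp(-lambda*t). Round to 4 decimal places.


lambda = 0.0036
mission_time = 265
lambda * t = 0.0036 * 265 = 0.954
R = exp(-0.954)
R = 0.3852

0.3852


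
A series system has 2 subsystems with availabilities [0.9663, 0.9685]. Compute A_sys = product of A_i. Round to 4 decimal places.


Subsystems: [0.9663, 0.9685]
After subsystem 1 (A=0.9663): product = 0.9663
After subsystem 2 (A=0.9685): product = 0.9359
A_sys = 0.9359

0.9359


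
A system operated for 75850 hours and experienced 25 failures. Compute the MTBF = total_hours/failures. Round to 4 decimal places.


total_hours = 75850
failures = 25
MTBF = 75850 / 25
MTBF = 3034.0

3034.0


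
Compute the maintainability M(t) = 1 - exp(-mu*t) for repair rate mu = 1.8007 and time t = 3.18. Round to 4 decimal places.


mu = 1.8007, t = 3.18
mu * t = 1.8007 * 3.18 = 5.7262
exp(-5.7262) = 0.0033
M(t) = 1 - 0.0033
M(t) = 0.9967

0.9967


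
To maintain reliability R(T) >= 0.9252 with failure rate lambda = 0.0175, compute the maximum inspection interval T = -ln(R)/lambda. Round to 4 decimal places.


R_target = 0.9252
lambda = 0.0175
-ln(0.9252) = 0.0777
T = 0.0777 / 0.0175
T = 4.4426

4.4426


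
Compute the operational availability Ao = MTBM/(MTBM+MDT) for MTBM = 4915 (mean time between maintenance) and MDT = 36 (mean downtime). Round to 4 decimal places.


MTBM = 4915
MDT = 36
MTBM + MDT = 4951
Ao = 4915 / 4951
Ao = 0.9927

0.9927


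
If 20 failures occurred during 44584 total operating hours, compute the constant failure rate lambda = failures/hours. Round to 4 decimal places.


failures = 20
total_hours = 44584
lambda = 20 / 44584
lambda = 0.0004

0.0004


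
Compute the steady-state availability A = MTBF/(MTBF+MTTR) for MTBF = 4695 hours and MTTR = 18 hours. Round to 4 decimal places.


MTBF = 4695
MTTR = 18
MTBF + MTTR = 4713
A = 4695 / 4713
A = 0.9962

0.9962


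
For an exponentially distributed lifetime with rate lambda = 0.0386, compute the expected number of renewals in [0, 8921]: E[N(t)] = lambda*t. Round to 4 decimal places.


lambda = 0.0386
t = 8921
E[N(t)] = lambda * t
E[N(t)] = 0.0386 * 8921
E[N(t)] = 344.3506

344.3506


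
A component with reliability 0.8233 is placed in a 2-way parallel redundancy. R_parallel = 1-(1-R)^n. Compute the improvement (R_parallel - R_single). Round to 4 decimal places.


R_single = 0.8233, n = 2
1 - R_single = 0.1767
(1 - R_single)^n = 0.1767^2 = 0.0312
R_parallel = 1 - 0.0312 = 0.9688
Improvement = 0.9688 - 0.8233
Improvement = 0.1455

0.1455


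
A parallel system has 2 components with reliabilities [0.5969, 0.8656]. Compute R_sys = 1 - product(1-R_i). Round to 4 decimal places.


Components: [0.5969, 0.8656]
(1 - 0.5969) = 0.4031, running product = 0.4031
(1 - 0.8656) = 0.1344, running product = 0.0542
Product of (1-R_i) = 0.0542
R_sys = 1 - 0.0542 = 0.9458

0.9458


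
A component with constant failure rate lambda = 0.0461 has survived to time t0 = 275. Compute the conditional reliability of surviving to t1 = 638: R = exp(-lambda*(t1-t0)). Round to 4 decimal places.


lambda = 0.0461
t0 = 275, t1 = 638
t1 - t0 = 363
lambda * (t1-t0) = 0.0461 * 363 = 16.7343
R = exp(-16.7343)
R = 0.0

0.0


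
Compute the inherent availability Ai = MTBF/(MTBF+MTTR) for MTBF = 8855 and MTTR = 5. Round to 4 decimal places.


MTBF = 8855
MTTR = 5
MTBF + MTTR = 8860
Ai = 8855 / 8860
Ai = 0.9994

0.9994


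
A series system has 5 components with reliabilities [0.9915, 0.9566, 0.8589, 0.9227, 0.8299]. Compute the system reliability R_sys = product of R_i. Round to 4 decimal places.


Components: [0.9915, 0.9566, 0.8589, 0.9227, 0.8299]
After component 1 (R=0.9915): product = 0.9915
After component 2 (R=0.9566): product = 0.9485
After component 3 (R=0.8589): product = 0.8146
After component 4 (R=0.9227): product = 0.7517
After component 5 (R=0.8299): product = 0.6238
R_sys = 0.6238

0.6238


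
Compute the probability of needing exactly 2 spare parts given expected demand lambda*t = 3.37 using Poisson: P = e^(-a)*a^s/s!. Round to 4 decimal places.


a = 3.37, s = 2
e^(-a) = e^(-3.37) = 0.0344
a^s = 3.37^2 = 11.3569
s! = 2
P = 0.0344 * 11.3569 / 2
P = 0.1953

0.1953


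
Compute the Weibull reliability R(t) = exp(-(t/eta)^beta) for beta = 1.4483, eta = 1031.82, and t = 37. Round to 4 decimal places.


beta = 1.4483, eta = 1031.82, t = 37
t/eta = 37 / 1031.82 = 0.0359
(t/eta)^beta = 0.0359^1.4483 = 0.0081
R(t) = exp(-0.0081)
R(t) = 0.992

0.992


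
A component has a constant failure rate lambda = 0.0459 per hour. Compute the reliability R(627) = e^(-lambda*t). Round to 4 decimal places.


lambda = 0.0459
t = 627
lambda * t = 28.7793
R(t) = e^(-28.7793)
R(t) = 0.0

0.0


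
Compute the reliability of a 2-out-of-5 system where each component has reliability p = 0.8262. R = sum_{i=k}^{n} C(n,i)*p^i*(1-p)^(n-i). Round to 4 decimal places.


k = 2, n = 5, p = 0.8262
i=2: C(5,2)=10 * 0.8262^2 * 0.1738^3 = 0.0358
i=3: C(5,3)=10 * 0.8262^3 * 0.1738^2 = 0.1704
i=4: C(5,4)=5 * 0.8262^4 * 0.1738^1 = 0.4049
i=5: C(5,5)=1 * 0.8262^5 * 0.1738^0 = 0.385
R = sum of terms = 0.9961

0.9961


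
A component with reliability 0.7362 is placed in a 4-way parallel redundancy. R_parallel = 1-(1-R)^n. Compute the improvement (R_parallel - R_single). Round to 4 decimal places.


R_single = 0.7362, n = 4
1 - R_single = 0.2638
(1 - R_single)^n = 0.2638^4 = 0.0048
R_parallel = 1 - 0.0048 = 0.9952
Improvement = 0.9952 - 0.7362
Improvement = 0.259

0.259


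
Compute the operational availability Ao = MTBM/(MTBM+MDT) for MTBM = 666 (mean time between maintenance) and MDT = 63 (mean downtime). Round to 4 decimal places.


MTBM = 666
MDT = 63
MTBM + MDT = 729
Ao = 666 / 729
Ao = 0.9136

0.9136


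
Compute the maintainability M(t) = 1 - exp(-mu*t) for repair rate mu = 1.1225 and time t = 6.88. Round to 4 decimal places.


mu = 1.1225, t = 6.88
mu * t = 1.1225 * 6.88 = 7.7228
exp(-7.7228) = 0.0004
M(t) = 1 - 0.0004
M(t) = 0.9996

0.9996


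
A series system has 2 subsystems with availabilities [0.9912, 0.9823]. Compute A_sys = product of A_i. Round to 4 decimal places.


Subsystems: [0.9912, 0.9823]
After subsystem 1 (A=0.9912): product = 0.9912
After subsystem 2 (A=0.9823): product = 0.9737
A_sys = 0.9737

0.9737


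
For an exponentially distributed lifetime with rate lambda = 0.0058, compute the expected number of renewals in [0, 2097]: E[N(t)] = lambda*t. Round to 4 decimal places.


lambda = 0.0058
t = 2097
E[N(t)] = lambda * t
E[N(t)] = 0.0058 * 2097
E[N(t)] = 12.1626

12.1626


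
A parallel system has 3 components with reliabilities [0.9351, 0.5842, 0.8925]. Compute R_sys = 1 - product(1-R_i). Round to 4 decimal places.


Components: [0.9351, 0.5842, 0.8925]
(1 - 0.9351) = 0.0649, running product = 0.0649
(1 - 0.5842) = 0.4158, running product = 0.027
(1 - 0.8925) = 0.1075, running product = 0.0029
Product of (1-R_i) = 0.0029
R_sys = 1 - 0.0029 = 0.9971

0.9971


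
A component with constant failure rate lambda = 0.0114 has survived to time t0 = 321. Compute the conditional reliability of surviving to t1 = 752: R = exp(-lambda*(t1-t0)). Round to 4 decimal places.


lambda = 0.0114
t0 = 321, t1 = 752
t1 - t0 = 431
lambda * (t1-t0) = 0.0114 * 431 = 4.9134
R = exp(-4.9134)
R = 0.0073

0.0073


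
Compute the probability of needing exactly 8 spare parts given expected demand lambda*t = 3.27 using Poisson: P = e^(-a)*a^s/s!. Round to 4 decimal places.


a = 3.27, s = 8
e^(-a) = e^(-3.27) = 0.038
a^s = 3.27^8 = 13073.2035
s! = 40320
P = 0.038 * 13073.2035 / 40320
P = 0.0123

0.0123


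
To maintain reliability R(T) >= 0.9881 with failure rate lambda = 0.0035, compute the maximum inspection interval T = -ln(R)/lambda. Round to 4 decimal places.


R_target = 0.9881
lambda = 0.0035
-ln(0.9881) = 0.012
T = 0.012 / 0.0035
T = 3.4204

3.4204


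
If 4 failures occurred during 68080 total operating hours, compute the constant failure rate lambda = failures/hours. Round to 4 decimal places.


failures = 4
total_hours = 68080
lambda = 4 / 68080
lambda = 0.0001

0.0001


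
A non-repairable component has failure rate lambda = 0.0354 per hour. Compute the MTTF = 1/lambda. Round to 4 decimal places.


lambda = 0.0354
MTTF = 1 / 0.0354
MTTF = 28.2486

28.2486


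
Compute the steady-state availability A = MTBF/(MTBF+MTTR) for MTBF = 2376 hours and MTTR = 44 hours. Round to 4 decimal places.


MTBF = 2376
MTTR = 44
MTBF + MTTR = 2420
A = 2376 / 2420
A = 0.9818

0.9818


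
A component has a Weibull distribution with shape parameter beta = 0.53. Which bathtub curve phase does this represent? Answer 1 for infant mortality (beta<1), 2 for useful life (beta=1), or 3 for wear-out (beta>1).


beta = 0.53
Compare beta to 1:
beta < 1 => infant mortality (phase 1)
beta = 1 => useful life (phase 2)
beta > 1 => wear-out (phase 3)
Since beta = 0.53, this is infant mortality (decreasing failure rate)
Phase = 1

1


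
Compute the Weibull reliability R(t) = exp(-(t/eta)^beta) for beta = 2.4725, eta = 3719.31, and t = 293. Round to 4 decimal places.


beta = 2.4725, eta = 3719.31, t = 293
t/eta = 293 / 3719.31 = 0.0788
(t/eta)^beta = 0.0788^2.4725 = 0.0019
R(t) = exp(-0.0019)
R(t) = 0.9981

0.9981


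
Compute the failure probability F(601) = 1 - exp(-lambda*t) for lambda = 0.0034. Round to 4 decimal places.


lambda = 0.0034, t = 601
lambda * t = 2.0434
exp(-2.0434) = 0.1296
F(t) = 1 - 0.1296
F(t) = 0.8704

0.8704


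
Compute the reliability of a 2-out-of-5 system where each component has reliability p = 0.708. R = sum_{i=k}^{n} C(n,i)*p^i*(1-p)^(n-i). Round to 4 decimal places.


k = 2, n = 5, p = 0.708
i=2: C(5,2)=10 * 0.708^2 * 0.292^3 = 0.1248
i=3: C(5,3)=10 * 0.708^3 * 0.292^2 = 0.3026
i=4: C(5,4)=5 * 0.708^4 * 0.292^1 = 0.3668
i=5: C(5,5)=1 * 0.708^5 * 0.292^0 = 0.1779
R = sum of terms = 0.9721

0.9721


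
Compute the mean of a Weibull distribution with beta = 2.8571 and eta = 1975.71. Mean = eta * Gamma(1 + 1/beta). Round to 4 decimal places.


beta = 2.8571, eta = 1975.71
1/beta = 0.35
1 + 1/beta = 1.35
Gamma(1.35) = 0.8912
Mean = 1975.71 * 0.8912
Mean = 1760.6558

1760.6558


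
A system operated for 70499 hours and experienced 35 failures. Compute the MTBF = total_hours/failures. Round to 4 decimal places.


total_hours = 70499
failures = 35
MTBF = 70499 / 35
MTBF = 2014.2571

2014.2571


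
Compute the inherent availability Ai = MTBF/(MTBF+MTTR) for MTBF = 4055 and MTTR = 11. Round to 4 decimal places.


MTBF = 4055
MTTR = 11
MTBF + MTTR = 4066
Ai = 4055 / 4066
Ai = 0.9973

0.9973


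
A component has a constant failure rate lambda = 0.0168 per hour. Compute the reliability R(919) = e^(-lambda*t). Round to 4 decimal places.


lambda = 0.0168
t = 919
lambda * t = 15.4392
R(t) = e^(-15.4392)
R(t) = 0.0

0.0


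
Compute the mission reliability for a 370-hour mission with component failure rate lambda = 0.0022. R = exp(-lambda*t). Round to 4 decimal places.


lambda = 0.0022
mission_time = 370
lambda * t = 0.0022 * 370 = 0.814
R = exp(-0.814)
R = 0.4431

0.4431


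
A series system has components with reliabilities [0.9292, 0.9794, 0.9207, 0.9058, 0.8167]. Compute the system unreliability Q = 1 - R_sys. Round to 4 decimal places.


Components: [0.9292, 0.9794, 0.9207, 0.9058, 0.8167]
After component 1: product = 0.9292
After component 2: product = 0.9101
After component 3: product = 0.8379
After component 4: product = 0.759
After component 5: product = 0.6198
R_sys = 0.6198
Q = 1 - 0.6198 = 0.3802

0.3802


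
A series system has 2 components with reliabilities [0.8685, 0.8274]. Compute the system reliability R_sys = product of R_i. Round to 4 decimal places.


Components: [0.8685, 0.8274]
After component 1 (R=0.8685): product = 0.8685
After component 2 (R=0.8274): product = 0.7186
R_sys = 0.7186

0.7186


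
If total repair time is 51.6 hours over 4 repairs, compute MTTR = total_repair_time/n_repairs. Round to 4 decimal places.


total_repair_time = 51.6
n_repairs = 4
MTTR = 51.6 / 4
MTTR = 12.9

12.9


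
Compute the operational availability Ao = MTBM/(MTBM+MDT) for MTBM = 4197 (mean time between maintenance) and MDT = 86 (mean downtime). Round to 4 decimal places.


MTBM = 4197
MDT = 86
MTBM + MDT = 4283
Ao = 4197 / 4283
Ao = 0.9799

0.9799


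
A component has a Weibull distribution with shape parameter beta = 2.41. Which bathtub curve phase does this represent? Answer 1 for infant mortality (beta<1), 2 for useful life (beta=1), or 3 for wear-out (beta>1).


beta = 2.41
Compare beta to 1:
beta < 1 => infant mortality (phase 1)
beta = 1 => useful life (phase 2)
beta > 1 => wear-out (phase 3)
Since beta = 2.41, this is wear-out (increasing failure rate)
Phase = 3

3


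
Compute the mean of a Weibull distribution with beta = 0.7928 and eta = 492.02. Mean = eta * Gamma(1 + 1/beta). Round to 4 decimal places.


beta = 0.7928, eta = 492.02
1/beta = 1.2614
1 + 1/beta = 2.2614
Gamma(2.2614) = 1.1404
Mean = 492.02 * 1.1404
Mean = 561.1154

561.1154


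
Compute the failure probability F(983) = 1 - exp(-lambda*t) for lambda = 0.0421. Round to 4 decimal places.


lambda = 0.0421, t = 983
lambda * t = 41.3843
exp(-41.3843) = 0.0
F(t) = 1 - 0.0
F(t) = 1.0

1.0


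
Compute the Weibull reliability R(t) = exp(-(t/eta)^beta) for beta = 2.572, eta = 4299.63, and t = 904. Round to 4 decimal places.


beta = 2.572, eta = 4299.63, t = 904
t/eta = 904 / 4299.63 = 0.2103
(t/eta)^beta = 0.2103^2.572 = 0.0181
R(t) = exp(-0.0181)
R(t) = 0.982

0.982


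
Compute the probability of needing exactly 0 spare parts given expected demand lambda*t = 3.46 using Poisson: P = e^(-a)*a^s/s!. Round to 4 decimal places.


a = 3.46, s = 0
e^(-a) = e^(-3.46) = 0.0314
a^s = 3.46^0 = 1.0
s! = 1
P = 0.0314 * 1.0 / 1
P = 0.0314

0.0314


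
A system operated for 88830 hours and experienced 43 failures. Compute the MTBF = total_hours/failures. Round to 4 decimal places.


total_hours = 88830
failures = 43
MTBF = 88830 / 43
MTBF = 2065.814

2065.814


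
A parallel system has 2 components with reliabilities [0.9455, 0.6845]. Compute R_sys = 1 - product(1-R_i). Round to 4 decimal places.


Components: [0.9455, 0.6845]
(1 - 0.9455) = 0.0545, running product = 0.0545
(1 - 0.6845) = 0.3155, running product = 0.0172
Product of (1-R_i) = 0.0172
R_sys = 1 - 0.0172 = 0.9828

0.9828


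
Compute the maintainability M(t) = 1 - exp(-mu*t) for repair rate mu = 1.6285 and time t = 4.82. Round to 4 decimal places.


mu = 1.6285, t = 4.82
mu * t = 1.6285 * 4.82 = 7.8494
exp(-7.8494) = 0.0004
M(t) = 1 - 0.0004
M(t) = 0.9996

0.9996


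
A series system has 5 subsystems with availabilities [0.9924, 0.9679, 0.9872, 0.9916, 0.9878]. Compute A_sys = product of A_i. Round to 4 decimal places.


Subsystems: [0.9924, 0.9679, 0.9872, 0.9916, 0.9878]
After subsystem 1 (A=0.9924): product = 0.9924
After subsystem 2 (A=0.9679): product = 0.9605
After subsystem 3 (A=0.9872): product = 0.9482
After subsystem 4 (A=0.9916): product = 0.9403
After subsystem 5 (A=0.9878): product = 0.9288
A_sys = 0.9288

0.9288


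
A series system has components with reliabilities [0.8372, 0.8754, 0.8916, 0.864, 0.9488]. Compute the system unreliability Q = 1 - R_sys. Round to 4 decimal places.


Components: [0.8372, 0.8754, 0.8916, 0.864, 0.9488]
After component 1: product = 0.8372
After component 2: product = 0.7329
After component 3: product = 0.6534
After component 4: product = 0.5646
After component 5: product = 0.5357
R_sys = 0.5357
Q = 1 - 0.5357 = 0.4643

0.4643


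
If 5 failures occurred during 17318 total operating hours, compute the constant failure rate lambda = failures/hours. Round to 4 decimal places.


failures = 5
total_hours = 17318
lambda = 5 / 17318
lambda = 0.0003

0.0003


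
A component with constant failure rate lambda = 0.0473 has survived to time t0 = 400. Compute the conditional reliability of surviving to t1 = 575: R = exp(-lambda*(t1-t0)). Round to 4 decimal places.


lambda = 0.0473
t0 = 400, t1 = 575
t1 - t0 = 175
lambda * (t1-t0) = 0.0473 * 175 = 8.2775
R = exp(-8.2775)
R = 0.0003

0.0003


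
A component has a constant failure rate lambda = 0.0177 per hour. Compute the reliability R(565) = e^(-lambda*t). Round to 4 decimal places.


lambda = 0.0177
t = 565
lambda * t = 10.0005
R(t) = e^(-10.0005)
R(t) = 0.0

0.0


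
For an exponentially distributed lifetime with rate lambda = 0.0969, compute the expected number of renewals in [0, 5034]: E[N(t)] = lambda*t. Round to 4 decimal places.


lambda = 0.0969
t = 5034
E[N(t)] = lambda * t
E[N(t)] = 0.0969 * 5034
E[N(t)] = 487.7946

487.7946


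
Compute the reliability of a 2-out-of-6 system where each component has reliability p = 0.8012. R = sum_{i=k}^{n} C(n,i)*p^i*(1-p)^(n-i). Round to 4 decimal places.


k = 2, n = 6, p = 0.8012
i=2: C(6,2)=15 * 0.8012^2 * 0.1988^4 = 0.015
i=3: C(6,3)=20 * 0.8012^3 * 0.1988^3 = 0.0808
i=4: C(6,4)=15 * 0.8012^4 * 0.1988^2 = 0.2443
i=5: C(6,5)=6 * 0.8012^5 * 0.1988^1 = 0.3938
i=6: C(6,6)=1 * 0.8012^6 * 0.1988^0 = 0.2645
R = sum of terms = 0.9984

0.9984


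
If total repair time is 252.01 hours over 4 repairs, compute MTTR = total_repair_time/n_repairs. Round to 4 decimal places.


total_repair_time = 252.01
n_repairs = 4
MTTR = 252.01 / 4
MTTR = 63.0025

63.0025


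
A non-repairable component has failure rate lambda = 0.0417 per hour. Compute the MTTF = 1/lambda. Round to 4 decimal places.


lambda = 0.0417
MTTF = 1 / 0.0417
MTTF = 23.9808

23.9808


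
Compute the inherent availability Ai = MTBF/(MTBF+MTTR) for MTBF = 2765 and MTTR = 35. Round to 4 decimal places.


MTBF = 2765
MTTR = 35
MTBF + MTTR = 2800
Ai = 2765 / 2800
Ai = 0.9875

0.9875


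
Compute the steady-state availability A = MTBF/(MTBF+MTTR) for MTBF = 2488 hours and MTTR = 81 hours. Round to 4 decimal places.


MTBF = 2488
MTTR = 81
MTBF + MTTR = 2569
A = 2488 / 2569
A = 0.9685

0.9685


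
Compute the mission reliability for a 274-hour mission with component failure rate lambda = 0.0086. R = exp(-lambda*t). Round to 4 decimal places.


lambda = 0.0086
mission_time = 274
lambda * t = 0.0086 * 274 = 2.3564
R = exp(-2.3564)
R = 0.0948

0.0948


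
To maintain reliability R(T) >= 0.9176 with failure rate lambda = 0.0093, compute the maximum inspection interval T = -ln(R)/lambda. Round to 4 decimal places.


R_target = 0.9176
lambda = 0.0093
-ln(0.9176) = 0.086
T = 0.086 / 0.0093
T = 9.2466

9.2466


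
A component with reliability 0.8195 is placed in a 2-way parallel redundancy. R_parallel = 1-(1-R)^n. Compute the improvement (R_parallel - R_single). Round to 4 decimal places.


R_single = 0.8195, n = 2
1 - R_single = 0.1805
(1 - R_single)^n = 0.1805^2 = 0.0326
R_parallel = 1 - 0.0326 = 0.9674
Improvement = 0.9674 - 0.8195
Improvement = 0.1479

0.1479


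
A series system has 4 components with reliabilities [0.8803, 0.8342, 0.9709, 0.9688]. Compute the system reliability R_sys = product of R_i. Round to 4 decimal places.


Components: [0.8803, 0.8342, 0.9709, 0.9688]
After component 1 (R=0.8803): product = 0.8803
After component 2 (R=0.8342): product = 0.7343
After component 3 (R=0.9709): product = 0.713
After component 4 (R=0.9688): product = 0.6907
R_sys = 0.6907

0.6907


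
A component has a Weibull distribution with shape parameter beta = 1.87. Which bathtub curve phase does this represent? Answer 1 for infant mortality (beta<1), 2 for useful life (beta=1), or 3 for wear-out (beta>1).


beta = 1.87
Compare beta to 1:
beta < 1 => infant mortality (phase 1)
beta = 1 => useful life (phase 2)
beta > 1 => wear-out (phase 3)
Since beta = 1.87, this is wear-out (increasing failure rate)
Phase = 3

3


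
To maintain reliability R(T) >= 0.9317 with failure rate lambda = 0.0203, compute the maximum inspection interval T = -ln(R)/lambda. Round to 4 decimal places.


R_target = 0.9317
lambda = 0.0203
-ln(0.9317) = 0.0707
T = 0.0707 / 0.0203
T = 3.4849

3.4849
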